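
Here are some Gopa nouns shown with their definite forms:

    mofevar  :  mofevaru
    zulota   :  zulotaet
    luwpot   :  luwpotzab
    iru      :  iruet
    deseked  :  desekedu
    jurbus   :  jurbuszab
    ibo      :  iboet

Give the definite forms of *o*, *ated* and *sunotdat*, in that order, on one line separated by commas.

The alternation tracks the final sound of the stem — -zab when the stem ends in a voiceless consonant (*luwpot*, *jurbus*); -u when the stem ends in a voiced consonant (*mofevar*, *deseked*); -et when the stem ends in a vowel (*zulota*, *iru*, *ibo*).
*o*: final sound = /o/, a vowel → -et → *oet*.
The final sound of *ated* is /d/, which is a voiced consonant, so the suffix is -u, giving *atedu*.
Since the final sound of *sunotdat* is /t/ (a voiceless consonant), it takes -zab, giving *sunotdatzab*.

oet, atedu, sunotdatzab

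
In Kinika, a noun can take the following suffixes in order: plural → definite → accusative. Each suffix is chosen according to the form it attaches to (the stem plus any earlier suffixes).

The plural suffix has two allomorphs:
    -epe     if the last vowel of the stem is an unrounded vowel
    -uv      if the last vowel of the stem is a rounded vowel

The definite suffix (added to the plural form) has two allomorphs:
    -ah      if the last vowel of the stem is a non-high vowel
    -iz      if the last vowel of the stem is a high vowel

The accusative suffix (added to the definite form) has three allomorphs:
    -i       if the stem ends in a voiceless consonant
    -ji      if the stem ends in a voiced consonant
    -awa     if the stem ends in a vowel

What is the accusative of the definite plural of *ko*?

*ko*: last vowel = /o/, a rounded vowel → -uv → *kouv*.
The plural form *kouv* — last vowel /u/ (a high vowel) → -iz → *kouviz*.
The definite form *kouviz*: final sound = /z/, a voiced consonant → -ji → *kouvizji*.

kouvizji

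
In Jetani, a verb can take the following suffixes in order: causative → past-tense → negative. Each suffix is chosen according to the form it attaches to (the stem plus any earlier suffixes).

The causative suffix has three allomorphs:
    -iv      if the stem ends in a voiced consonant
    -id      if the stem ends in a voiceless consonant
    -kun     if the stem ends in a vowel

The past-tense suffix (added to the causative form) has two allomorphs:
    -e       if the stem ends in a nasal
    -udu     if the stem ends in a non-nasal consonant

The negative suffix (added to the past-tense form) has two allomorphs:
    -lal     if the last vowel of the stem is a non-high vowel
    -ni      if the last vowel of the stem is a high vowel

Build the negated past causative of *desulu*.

desulukunelal

*desulu*: final sound = /u/, a vowel → -kun → *desulukun*.
The final consonant of the causative form *desulukun* is /n/, which is a nasal, so the past-tense suffix is -e, giving *desulukune*.
The past-tense form *desulukune* — last vowel /e/ (a non-high vowel) → -lal → *desulukunelal*.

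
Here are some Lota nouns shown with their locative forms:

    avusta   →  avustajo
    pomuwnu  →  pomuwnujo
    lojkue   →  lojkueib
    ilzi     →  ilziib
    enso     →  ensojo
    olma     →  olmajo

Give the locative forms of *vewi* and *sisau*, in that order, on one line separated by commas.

The pattern is front/back vowel harmony: -ib when the last vowel of the stem is a front vowel (*lojkue*, *ilzi*); -jo when the last vowel of the stem is a back vowel (*avusta*, *pomuwnu*, *enso*, *olma*).
The last vowel of *vewi* is /i/, which is a front vowel, so the suffix is -ib, giving *vewiib*.
*sisau*: last vowel = /u/, a back vowel → -jo → *sisaujo*.

vewiib, sisaujo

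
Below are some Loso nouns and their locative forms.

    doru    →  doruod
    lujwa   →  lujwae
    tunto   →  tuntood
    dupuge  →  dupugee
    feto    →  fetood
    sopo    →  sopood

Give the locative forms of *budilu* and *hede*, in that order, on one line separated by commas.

The pattern is rounding harmony: -od when the last vowel of the stem is a rounded vowel (*doru*, *tunto*, *feto*, *sopo*); -e when the last vowel of the stem is an unrounded vowel (*lujwa*, *dupuge*).
*budilu*: last vowel = /u/, a rounded vowel → -od → *budiluod*.
*hede* — last vowel /e/ (an unrounded vowel) → -e → *hedee*.

budiluod, hedee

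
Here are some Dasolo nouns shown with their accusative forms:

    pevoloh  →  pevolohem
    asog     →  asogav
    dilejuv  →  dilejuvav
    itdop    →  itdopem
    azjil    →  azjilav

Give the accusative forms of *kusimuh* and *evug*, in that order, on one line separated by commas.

Looking at the final consonant of each stem: -em when the stem ends in a voiceless consonant (*pevoloh*, *itdop*); -av when the stem ends in a voiced consonant (*asog*, *dilejuv*, *azjil*).
The final consonant of *kusimuh* is /h/, which is voiceless, so the suffix is -em, giving *kusimuhem*.
The final consonant of *evug* is /g/, which is voiced, so the suffix is -av, giving *evugav*.

kusimuhem, evugav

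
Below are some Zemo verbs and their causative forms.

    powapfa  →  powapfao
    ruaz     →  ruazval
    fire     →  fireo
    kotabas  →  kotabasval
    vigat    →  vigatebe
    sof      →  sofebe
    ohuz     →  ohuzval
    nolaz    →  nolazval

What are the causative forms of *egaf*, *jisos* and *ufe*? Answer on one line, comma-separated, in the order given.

The alternation tracks the final sound of the stem — -val when the stem ends in a sibilant (*ruaz*, *kotabas*, *ohuz*, *nolaz*); -ebe when the stem ends in a non-sibilant consonant (*vigat*, *sof*); -o when the stem ends in a vowel (*powapfa*, *fire*).
Since the final sound of *egaf* is /f/ (a non-sibilant consonant), it takes -ebe, giving *egafebe*.
Since the final sound of *jisos* is /s/ (a sibilant), it takes -val, giving *jisosval*.
The final sound of *ufe* is /e/, which is a vowel, so the suffix is -o, giving *ufeo*.

egafebe, jisosval, ufeo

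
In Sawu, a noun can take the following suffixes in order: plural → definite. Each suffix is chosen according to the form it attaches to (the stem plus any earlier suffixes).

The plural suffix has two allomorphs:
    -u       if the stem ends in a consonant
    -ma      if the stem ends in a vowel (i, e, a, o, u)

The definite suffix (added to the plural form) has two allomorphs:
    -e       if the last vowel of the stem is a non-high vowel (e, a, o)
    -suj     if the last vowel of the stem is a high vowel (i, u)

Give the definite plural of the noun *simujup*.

simujupusuj

*simujup*: final sound = /p/, a consonant → -u → *simujupu*.
The plural form *simujupu* — last vowel /u/ (a high vowel) → -suj → *simujupusuj*.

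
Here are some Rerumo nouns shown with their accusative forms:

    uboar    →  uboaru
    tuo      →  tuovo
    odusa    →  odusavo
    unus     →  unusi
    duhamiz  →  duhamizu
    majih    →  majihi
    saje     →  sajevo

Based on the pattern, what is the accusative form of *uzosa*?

Looking at the final sound of each stem: -i when the stem ends in a voiceless consonant (*unus*, *majih*); -u when the stem ends in a voiced consonant (*uboar*, *duhamiz*); -vo when the stem ends in a vowel (*tuo*, *odusa*, *saje*).
*uzosa* — final sound /a/ (a vowel) → -vo → *uzosavo*.

uzosavo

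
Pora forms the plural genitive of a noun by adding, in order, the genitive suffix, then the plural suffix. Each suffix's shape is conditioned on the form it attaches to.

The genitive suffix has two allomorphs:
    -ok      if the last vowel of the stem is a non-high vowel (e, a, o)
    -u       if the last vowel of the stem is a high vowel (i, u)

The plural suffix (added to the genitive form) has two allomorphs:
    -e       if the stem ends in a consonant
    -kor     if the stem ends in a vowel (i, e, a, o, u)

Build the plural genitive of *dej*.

Since the last vowel of *dej* is /e/ (a non-high vowel), it takes -ok, giving *dejok*.
The genitive form *dejok* — final sound /k/ (a consonant) → -e → *dejoke*.

dejoke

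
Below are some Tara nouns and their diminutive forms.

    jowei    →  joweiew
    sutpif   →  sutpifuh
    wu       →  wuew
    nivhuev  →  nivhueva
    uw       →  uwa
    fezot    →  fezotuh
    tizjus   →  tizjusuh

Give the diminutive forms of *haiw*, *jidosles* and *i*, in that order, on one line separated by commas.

haiwa, jidoslesuh, iew

The pattern is voicing of the final sound: -uh when the stem ends in a voiceless consonant (*sutpif*, *fezot*, *tizjus*); -a when the stem ends in a voiced consonant (*nivhuev*, *uw*); -ew when the stem ends in a vowel (*jowei*, *wu*).
*haiw* — final sound /w/ (a voiced consonant) → -a → *haiwa*.
*jidosles* — final sound /s/ (a voiceless consonant) → -uh → *jidoslesuh*.
Since the final sound of *i* is /i/ (a vowel), it takes -ew, giving *iew*.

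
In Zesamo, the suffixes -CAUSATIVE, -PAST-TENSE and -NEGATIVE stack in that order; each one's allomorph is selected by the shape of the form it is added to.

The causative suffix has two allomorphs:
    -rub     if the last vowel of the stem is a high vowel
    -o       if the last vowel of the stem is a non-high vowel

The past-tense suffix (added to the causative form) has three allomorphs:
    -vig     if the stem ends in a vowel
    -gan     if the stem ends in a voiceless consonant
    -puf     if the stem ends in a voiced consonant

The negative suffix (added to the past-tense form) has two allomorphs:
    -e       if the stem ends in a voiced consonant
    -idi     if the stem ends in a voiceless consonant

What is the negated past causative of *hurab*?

hurabovige

The last vowel of *hurab* is /a/, which is a non-high vowel, so the causative suffix is -o, giving *hurabo*.
The causative form *hurabo*: final sound = /o/, a vowel → -vig → *hurabovig*.
Since the final consonant of the past-tense form *hurabovig* is /g/ (voiced), it takes -e, giving *hurabovige*.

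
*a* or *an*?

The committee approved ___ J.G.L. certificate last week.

The indefinite article is chosen by the initial *sound* of the following word, not its spelling.
The initialism *J.G.L.* is read letter by letter; the first letter, J, is pronounced /dʒeɪ/, which begins with a consonant sound.
So the article is *a*: The committee approved a J.G.L. certificate last week.

a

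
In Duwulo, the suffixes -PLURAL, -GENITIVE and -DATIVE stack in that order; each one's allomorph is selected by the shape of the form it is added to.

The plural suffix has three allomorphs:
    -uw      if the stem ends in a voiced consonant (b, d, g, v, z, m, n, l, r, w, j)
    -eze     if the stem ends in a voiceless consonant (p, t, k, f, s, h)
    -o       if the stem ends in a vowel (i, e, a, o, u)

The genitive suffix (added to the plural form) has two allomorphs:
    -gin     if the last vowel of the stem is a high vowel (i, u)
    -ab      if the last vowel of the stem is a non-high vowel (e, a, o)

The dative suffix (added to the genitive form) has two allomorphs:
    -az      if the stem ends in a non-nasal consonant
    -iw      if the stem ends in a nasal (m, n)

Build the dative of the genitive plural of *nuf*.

*nuf*: final sound = /f/, a voiceless consonant → -eze → *nufeze*.
The last vowel of the plural form *nufeze* is /e/, which is a non-high vowel, so the genitive suffix is -ab, giving *nufezeab*.
Since the final consonant of the genitive form *nufezeab* is /b/ (non-nasal), it takes -az, giving *nufezeabaz*.

nufezeabaz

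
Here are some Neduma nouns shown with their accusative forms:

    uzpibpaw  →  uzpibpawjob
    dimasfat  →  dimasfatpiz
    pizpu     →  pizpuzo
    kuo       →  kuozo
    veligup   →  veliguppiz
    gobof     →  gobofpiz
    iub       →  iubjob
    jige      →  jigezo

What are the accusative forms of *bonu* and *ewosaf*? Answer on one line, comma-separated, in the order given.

The suffix is conditioned by the final sound: -piz when the stem ends in a voiceless consonant (*dimasfat*, *veligup*, *gobof*); -job when the stem ends in a voiced consonant (*uzpibpaw*, *iub*); -zo when the stem ends in a vowel (*pizpu*, *kuo*, *jige*).
Since the final sound of *bonu* is /u/ (a vowel), it takes -zo, giving *bonuzo*.
Since the final sound of *ewosaf* is /f/ (a voiceless consonant), it takes -piz, giving *ewosafpiz*.

bonuzo, ewosafpiz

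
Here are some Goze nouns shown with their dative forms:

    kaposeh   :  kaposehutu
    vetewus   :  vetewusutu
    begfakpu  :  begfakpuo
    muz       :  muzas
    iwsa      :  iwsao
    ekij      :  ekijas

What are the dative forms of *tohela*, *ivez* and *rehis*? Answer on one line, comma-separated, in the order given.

tohelao, ivezas, rehisutu

The pattern is voicing of the final sound: -utu when the stem ends in a voiceless consonant (*kaposeh*, *vetewus*); -as when the stem ends in a voiced consonant (*muz*, *ekij*); -o when the stem ends in a vowel (*begfakpu*, *iwsa*).
*tohela* — final sound /a/ (a vowel) → -o → *tohelao*.
Since the final sound of *ivez* is /z/ (a voiced consonant), it takes -as, giving *ivezas*.
*rehis* — final sound /s/ (a voiceless consonant) → -utu → *rehisutu*.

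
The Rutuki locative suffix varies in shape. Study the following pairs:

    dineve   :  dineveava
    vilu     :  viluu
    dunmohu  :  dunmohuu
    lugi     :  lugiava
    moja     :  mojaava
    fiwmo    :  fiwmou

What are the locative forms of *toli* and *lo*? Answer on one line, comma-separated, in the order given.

toliava, lou

The alternation tracks the last vowel of the stem — -u when the last vowel of the stem is a rounded vowel (*vilu*, *dunmohu*, *fiwmo*); -ava when the last vowel of the stem is an unrounded vowel (*dineve*, *lugi*, *moja*).
The last vowel of *toli* is /i/, which is an unrounded vowel, so the suffix is -ava, giving *toliava*.
*lo* — last vowel /o/ (a rounded vowel) → -u → *lou*.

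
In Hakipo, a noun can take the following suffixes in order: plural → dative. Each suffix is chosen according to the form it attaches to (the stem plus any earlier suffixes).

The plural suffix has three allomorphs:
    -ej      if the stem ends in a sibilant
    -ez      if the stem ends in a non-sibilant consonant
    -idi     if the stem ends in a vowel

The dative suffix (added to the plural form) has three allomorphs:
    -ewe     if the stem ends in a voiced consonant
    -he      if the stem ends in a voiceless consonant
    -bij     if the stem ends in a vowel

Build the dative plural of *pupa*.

pupaidibij

The final sound of *pupa* is /a/, which is a vowel, so the plural suffix is -idi, giving *pupaidi*.
Since the final sound of the plural form *pupaidi* is /i/ (a vowel), it takes -bij, giving *pupaidibij*.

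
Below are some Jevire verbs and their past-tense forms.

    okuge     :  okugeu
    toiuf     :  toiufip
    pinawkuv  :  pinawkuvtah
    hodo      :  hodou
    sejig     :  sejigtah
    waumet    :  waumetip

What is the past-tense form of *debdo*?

The pattern is voicing of the final sound: -ip when the stem ends in a voiceless consonant (*toiuf*, *waumet*); -tah when the stem ends in a voiced consonant (*pinawkuv*, *sejig*); -u when the stem ends in a vowel (*okuge*, *hodo*).
*debdo* — final sound /o/ (a vowel) → -u → *debdou*.

debdou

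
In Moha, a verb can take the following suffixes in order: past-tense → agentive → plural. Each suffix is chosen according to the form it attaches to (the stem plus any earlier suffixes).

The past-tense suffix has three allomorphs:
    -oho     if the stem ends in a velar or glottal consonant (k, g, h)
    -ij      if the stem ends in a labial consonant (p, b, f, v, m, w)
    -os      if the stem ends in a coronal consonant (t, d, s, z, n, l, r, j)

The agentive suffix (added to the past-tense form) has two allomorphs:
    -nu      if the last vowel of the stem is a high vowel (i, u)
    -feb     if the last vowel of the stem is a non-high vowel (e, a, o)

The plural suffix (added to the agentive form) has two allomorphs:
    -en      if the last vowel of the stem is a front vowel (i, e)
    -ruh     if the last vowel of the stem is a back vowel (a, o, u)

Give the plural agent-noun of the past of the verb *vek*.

vekohofeben

The final consonant of *vek* is /k/, which is velar/glottal, so the past-tense suffix is -oho, giving *vekoho*.
Since the last vowel of the past-tense form *vekoho* is /o/ (a non-high vowel), it takes -feb, giving *vekohofeb*.
The agentive form *vekohofeb* — last vowel /e/ (a front vowel) → -en → *vekohofeben*.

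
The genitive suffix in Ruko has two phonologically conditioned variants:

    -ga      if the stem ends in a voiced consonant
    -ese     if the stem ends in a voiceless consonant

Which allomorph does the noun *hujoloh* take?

-ese

Since the final consonant of *hujoloh* is /h/ (voiceless), it takes -ese.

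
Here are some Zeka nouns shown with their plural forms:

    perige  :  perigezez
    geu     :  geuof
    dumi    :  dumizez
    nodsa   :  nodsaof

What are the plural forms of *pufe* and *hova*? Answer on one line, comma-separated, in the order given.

pufezez, hovaof

The suffix is conditioned by the last vowel: -zez when the last vowel of the stem is a front vowel (*perige*, *dumi*); -of when the last vowel of the stem is a back vowel (*geu*, *nodsa*).
Since the last vowel of *pufe* is /e/ (a front vowel), it takes -zez, giving *pufezez*.
*hova* — last vowel /a/ (a back vowel) → -of → *hovaof*.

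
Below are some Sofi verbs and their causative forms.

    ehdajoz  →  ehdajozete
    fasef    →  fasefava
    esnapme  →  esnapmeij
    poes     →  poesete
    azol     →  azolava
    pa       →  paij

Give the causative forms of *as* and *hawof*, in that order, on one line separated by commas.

The pattern is sibilance of the final sound: -ete when the stem ends in a sibilant (*ehdajoz*, *poes*); -ava when the stem ends in a non-sibilant consonant (*fasef*, *azol*); -ij when the stem ends in a vowel (*esnapme*, *pa*).
*as* — final sound /s/ (a sibilant) → -ete → *asete*.
Since the final sound of *hawof* is /f/ (a non-sibilant consonant), it takes -ava, giving *hawofava*.

asete, hawofava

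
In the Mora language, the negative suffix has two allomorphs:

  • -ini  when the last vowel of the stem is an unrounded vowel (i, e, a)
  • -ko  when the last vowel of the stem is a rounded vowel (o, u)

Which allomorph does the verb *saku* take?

-ko

The last vowel of *saku* is /u/, which is a rounded vowel, so the suffix is -ko.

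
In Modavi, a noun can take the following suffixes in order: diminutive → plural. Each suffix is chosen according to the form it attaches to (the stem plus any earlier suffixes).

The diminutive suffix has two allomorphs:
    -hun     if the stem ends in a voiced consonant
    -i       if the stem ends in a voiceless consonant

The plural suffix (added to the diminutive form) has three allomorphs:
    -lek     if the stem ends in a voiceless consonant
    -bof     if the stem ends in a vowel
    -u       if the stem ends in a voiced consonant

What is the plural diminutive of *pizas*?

pizasibof

*pizas* — final consonant /s/ (voiceless) → -i → *pizasi*.
The diminutive form *pizasi* — final sound /i/ (a vowel) → -bof → *pizasibof*.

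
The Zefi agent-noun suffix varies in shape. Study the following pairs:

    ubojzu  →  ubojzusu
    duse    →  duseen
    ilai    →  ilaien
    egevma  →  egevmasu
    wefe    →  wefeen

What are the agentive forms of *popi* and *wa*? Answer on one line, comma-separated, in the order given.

The suffix is conditioned by the last vowel: -en when the last vowel of the stem is a front vowel (*duse*, *ilai*, *wefe*); -su when the last vowel of the stem is a back vowel (*ubojzu*, *egevma*).
*popi*: last vowel = /i/, a front vowel → -en → *popien*.
*wa* — last vowel /a/ (a back vowel) → -su → *wasu*.

popien, wasu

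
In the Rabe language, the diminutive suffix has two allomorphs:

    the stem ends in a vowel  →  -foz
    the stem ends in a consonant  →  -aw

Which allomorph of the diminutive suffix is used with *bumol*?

The final sound of *bumol* is /l/, which is a consonant, so the suffix is -aw.

-aw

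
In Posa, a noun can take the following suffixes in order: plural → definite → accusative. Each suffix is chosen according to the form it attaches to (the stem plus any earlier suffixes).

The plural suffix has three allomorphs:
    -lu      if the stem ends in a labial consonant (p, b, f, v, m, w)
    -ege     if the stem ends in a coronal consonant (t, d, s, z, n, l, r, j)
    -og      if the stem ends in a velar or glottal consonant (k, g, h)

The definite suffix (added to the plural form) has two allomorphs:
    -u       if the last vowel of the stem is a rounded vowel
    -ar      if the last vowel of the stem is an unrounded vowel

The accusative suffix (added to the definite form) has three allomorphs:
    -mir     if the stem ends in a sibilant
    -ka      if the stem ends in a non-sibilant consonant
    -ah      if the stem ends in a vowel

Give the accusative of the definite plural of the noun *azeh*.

azehoguah

Since the final consonant of *azeh* is /h/ (velar/glottal), it takes -og, giving *azehog*.
The plural form *azehog*: last vowel = /o/, a rounded vowel → -u → *azehogu*.
The definite form *azehogu*: final sound = /u/, a vowel → -ah → *azehoguah*.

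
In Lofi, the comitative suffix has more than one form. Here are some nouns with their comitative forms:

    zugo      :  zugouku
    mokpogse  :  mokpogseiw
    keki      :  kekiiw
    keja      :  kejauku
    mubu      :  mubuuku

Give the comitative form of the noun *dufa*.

dufauku

Looking at the last vowel of each stem: -iw when the last vowel of the stem is a front vowel (*mokpogse*, *keki*); -uku when the last vowel of the stem is a back vowel (*zugo*, *keja*, *mubu*).
*dufa*: last vowel = /a/, a back vowel → -uku → *dufauku*.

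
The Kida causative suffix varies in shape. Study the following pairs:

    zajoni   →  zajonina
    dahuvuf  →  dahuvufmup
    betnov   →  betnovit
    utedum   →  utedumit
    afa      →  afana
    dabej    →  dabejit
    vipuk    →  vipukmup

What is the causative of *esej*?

esejit

The pattern is voicing of the final sound: -mup when the stem ends in a voiceless consonant (*dahuvuf*, *vipuk*); -it when the stem ends in a voiced consonant (*betnov*, *utedum*, *dabej*); -na when the stem ends in a vowel (*zajoni*, *afa*).
*esej*: final sound = /j/, a voiced consonant → -it → *esejit*.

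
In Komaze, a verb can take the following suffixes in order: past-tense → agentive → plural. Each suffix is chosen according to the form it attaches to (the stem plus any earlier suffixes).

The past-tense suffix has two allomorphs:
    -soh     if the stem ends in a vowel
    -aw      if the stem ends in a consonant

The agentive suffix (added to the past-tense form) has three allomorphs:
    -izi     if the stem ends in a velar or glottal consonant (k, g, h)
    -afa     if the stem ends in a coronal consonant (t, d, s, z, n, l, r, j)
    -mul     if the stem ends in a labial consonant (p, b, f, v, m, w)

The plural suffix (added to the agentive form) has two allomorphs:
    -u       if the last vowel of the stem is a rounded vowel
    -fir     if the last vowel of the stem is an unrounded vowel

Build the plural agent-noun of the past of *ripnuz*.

ripnuzawmulu

*ripnuz*: final sound = /z/, a consonant → -aw → *ripnuzaw*.
Since the final consonant of the past-tense form *ripnuzaw* is /w/ (labial), it takes -mul, giving *ripnuzawmul*.
The agentive form *ripnuzawmul* — last vowel /u/ (a rounded vowel) → -u → *ripnuzawmulu*.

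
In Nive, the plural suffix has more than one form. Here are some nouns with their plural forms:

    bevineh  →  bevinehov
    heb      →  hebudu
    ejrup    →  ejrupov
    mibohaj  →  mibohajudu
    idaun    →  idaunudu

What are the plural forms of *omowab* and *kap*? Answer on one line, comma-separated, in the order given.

The suffix is conditioned by the final consonant: -ov when the stem ends in a voiceless consonant (*bevineh*, *ejrup*); -udu when the stem ends in a voiced consonant (*heb*, *mibohaj*, *idaun*).
Since the final consonant of *omowab* is /b/ (voiced), it takes -udu, giving *omowabudu*.
Since the final consonant of *kap* is /p/ (voiceless), it takes -ov, giving *kapov*.

omowabudu, kapov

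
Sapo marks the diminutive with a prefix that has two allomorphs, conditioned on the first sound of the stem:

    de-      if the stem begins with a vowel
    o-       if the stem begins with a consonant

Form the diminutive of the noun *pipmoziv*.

*pipmoziv* — first sound /p/ (a consonant) → o- → *opipmoziv*.

opipmoziv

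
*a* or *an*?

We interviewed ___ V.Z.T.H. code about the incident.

The indefinite article is chosen by the initial *sound* of the following word, not its spelling.
The initialism *V.Z.T.H.* is read letter by letter; the first letter, V, is pronounced /viː/, which begins with a consonant sound.
So the article is *a*: We interviewed a V.Z.T.H. code about the incident.

a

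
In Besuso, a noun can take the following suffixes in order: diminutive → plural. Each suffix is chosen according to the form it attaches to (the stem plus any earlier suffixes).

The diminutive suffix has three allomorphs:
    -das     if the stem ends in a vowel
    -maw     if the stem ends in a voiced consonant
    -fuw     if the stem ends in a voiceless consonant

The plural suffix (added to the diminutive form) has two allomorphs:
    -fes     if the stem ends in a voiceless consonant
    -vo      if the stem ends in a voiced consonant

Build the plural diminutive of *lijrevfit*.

*lijrevfit* — final sound /t/ (a voiceless consonant) → -fuw → *lijrevfitfuw*.
The diminutive form *lijrevfitfuw*: final consonant = /w/, voiced → -vo → *lijrevfitfuwvo*.

lijrevfitfuwvo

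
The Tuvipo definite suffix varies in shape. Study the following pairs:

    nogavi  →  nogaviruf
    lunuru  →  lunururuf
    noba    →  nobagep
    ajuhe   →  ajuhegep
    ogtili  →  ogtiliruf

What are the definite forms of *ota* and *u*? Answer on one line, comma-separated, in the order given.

Looking at the last vowel of each stem: -ruf when the last vowel of the stem is a high vowel (*nogavi*, *lunuru*, *ogtili*); -gep when the last vowel of the stem is a non-high vowel (*noba*, *ajuhe*).
Since the last vowel of *ota* is /a/ (a non-high vowel), it takes -gep, giving *otagep*.
*u* — last vowel /u/ (a high vowel) → -ruf → *uruf*.

otagep, uruf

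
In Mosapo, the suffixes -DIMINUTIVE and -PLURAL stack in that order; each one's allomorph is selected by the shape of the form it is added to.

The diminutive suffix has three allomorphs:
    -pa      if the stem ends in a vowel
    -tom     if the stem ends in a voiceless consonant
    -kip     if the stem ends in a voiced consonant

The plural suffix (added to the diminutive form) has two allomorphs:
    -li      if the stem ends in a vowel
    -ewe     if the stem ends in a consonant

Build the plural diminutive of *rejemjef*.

*rejemjef* — final sound /f/ (a voiceless consonant) → -tom → *rejemjeftom*.
Since the final sound of the diminutive form *rejemjeftom* is /m/ (a consonant), it takes -ewe, giving *rejemjeftomewe*.

rejemjeftomewe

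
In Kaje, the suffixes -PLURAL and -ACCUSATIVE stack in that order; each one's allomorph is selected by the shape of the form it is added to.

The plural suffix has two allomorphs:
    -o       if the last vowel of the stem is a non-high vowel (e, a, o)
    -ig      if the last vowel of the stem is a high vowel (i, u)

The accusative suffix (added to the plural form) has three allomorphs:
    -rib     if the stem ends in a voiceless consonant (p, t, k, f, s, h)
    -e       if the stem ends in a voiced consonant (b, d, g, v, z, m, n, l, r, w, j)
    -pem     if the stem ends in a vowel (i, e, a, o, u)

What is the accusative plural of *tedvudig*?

*tedvudig*: last vowel = /i/, a high vowel → -ig → *tedvudigig*.
The final sound of the plural form *tedvudigig* is /g/, which is a voiced consonant, so the accusative suffix is -e, giving *tedvudigige*.

tedvudigige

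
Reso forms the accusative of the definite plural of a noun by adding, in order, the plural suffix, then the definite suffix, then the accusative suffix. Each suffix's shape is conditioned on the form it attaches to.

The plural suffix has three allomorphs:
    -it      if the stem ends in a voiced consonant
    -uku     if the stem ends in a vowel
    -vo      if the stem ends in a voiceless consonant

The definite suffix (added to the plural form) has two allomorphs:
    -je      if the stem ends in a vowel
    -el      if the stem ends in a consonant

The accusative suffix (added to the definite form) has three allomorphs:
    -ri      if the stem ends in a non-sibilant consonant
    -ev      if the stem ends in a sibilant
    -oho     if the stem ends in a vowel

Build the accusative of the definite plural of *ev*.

evitelri

*ev*: final sound = /v/, a voiced consonant → -it → *evit*.
The final sound of the plural form *evit* is /t/, which is a consonant, so the definite suffix is -el, giving *evitel*.
The definite form *evitel* — final sound /l/ (a non-sibilant consonant) → -ri → *evitelri*.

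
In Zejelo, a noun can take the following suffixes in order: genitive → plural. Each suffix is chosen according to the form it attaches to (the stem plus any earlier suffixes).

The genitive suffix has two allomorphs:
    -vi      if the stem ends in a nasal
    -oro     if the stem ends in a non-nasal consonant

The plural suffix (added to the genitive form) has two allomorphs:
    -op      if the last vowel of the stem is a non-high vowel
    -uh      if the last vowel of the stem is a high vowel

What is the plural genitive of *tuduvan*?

The final consonant of *tuduvan* is /n/, which is a nasal, so the genitive suffix is -vi, giving *tuduvanvi*.
The last vowel of the genitive form *tuduvanvi* is /i/, which is a high vowel, so the plural suffix is -uh, giving *tuduvanviuh*.

tuduvanviuh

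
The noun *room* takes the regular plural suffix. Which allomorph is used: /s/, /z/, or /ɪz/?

The stem *room* ends in a voiced non-sibilant sound.
The plural suffix surfaces as /ɪz/ after sibilants, /s/ after other voiceless consonants, and /z/ after other voiced sounds.
So the plural -s on *room* is pronounced /z/.

/z/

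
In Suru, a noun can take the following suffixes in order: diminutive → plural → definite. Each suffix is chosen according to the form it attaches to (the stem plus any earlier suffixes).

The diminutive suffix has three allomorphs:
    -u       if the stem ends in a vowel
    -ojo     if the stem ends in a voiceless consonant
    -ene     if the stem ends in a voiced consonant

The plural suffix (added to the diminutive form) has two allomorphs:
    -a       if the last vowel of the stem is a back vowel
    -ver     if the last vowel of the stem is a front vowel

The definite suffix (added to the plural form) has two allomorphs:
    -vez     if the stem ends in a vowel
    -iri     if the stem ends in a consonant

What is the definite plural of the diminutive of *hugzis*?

Since the final sound of *hugzis* is /s/ (a voiceless consonant), it takes -ojo, giving *hugzisojo*.
The diminutive form *hugzisojo* — last vowel /o/ (a back vowel) → -a → *hugzisojoa*.
The final sound of the plural form *hugzisojoa* is /a/, which is a vowel, so the definite suffix is -vez, giving *hugzisojoavez*.

hugzisojoavez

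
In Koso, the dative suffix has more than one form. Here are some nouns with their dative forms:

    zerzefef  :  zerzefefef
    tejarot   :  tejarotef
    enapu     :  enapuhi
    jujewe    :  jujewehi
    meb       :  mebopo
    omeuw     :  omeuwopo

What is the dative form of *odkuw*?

odkuwopo

The alternation tracks the final sound of the stem — -ef when the stem ends in a voiceless consonant (*zerzefef*, *tejarot*); -opo when the stem ends in a voiced consonant (*meb*, *omeuw*); -hi when the stem ends in a vowel (*enapu*, *jujewe*).
Since the final sound of *odkuw* is /w/ (a voiced consonant), it takes -opo, giving *odkuwopo*.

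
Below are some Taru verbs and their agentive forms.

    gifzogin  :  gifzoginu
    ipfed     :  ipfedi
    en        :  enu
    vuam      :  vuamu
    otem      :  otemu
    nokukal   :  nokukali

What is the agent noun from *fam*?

famu

Looking at the final consonant of each stem: -u when the stem ends in a nasal (*gifzogin*, *en*, *vuam*, *otem*); -i when the stem ends in a non-nasal consonant (*ipfed*, *nokukal*).
*fam* — final consonant /m/ (a nasal) → -u → *famu*.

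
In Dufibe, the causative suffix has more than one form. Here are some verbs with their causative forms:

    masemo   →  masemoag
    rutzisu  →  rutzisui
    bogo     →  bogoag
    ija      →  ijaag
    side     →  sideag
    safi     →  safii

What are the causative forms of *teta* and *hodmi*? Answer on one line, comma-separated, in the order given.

The suffix is conditioned by the last vowel: -i when the last vowel of the stem is a high vowel (*rutzisu*, *safi*); -ag when the last vowel of the stem is a non-high vowel (*masemo*, *bogo*, *ija*, *side*).
The last vowel of *teta* is /a/, which is a non-high vowel, so the suffix is -ag, giving *tetaag*.
*hodmi* — last vowel /i/ (a high vowel) → -i → *hodmii*.

tetaag, hodmii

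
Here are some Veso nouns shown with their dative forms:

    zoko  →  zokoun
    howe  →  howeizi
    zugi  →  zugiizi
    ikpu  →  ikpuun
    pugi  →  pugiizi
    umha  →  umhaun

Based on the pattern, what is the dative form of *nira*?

The pattern is front/back vowel harmony: -izi when the last vowel of the stem is a front vowel (*howe*, *zugi*, *pugi*); -un when the last vowel of the stem is a back vowel (*zoko*, *ikpu*, *umha*).
*nira* — last vowel /a/ (a back vowel) → -un → *niraun*.

niraun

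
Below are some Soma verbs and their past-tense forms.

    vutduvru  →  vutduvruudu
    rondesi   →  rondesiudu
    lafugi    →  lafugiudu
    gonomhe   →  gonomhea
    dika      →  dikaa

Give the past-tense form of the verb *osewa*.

The alternation tracks the last vowel of the stem — -udu when the last vowel of the stem is a high vowel (*vutduvru*, *rondesi*, *lafugi*); -a when the last vowel of the stem is a non-high vowel (*gonomhe*, *dika*).
Since the last vowel of *osewa* is /a/ (a non-high vowel), it takes -a, giving *osewaa*.

osewaa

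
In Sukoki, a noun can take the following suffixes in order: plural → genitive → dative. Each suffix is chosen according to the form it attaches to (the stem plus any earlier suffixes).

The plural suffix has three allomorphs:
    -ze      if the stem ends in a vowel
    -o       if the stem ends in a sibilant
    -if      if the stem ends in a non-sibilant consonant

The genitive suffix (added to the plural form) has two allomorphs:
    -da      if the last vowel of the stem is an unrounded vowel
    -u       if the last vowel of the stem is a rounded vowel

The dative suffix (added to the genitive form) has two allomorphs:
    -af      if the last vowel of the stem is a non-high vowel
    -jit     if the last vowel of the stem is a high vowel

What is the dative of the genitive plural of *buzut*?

The final sound of *buzut* is /t/, which is a non-sibilant consonant, so the plural suffix is -if, giving *buzutif*.
Since the last vowel of the plural form *buzutif* is /i/ (an unrounded vowel), it takes -da, giving *buzutifda*.
The genitive form *buzutifda*: last vowel = /a/, a non-high vowel → -af → *buzutifdaaf*.

buzutifdaaf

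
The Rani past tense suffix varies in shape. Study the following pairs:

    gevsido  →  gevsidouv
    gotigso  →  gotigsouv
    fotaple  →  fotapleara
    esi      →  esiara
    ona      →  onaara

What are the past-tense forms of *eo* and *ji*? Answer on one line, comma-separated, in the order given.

eouv, jiara

The pattern is rounding harmony: -uv when the last vowel of the stem is a rounded vowel (*gevsido*, *gotigso*); -ara when the last vowel of the stem is an unrounded vowel (*fotaple*, *esi*, *ona*).
Since the last vowel of *eo* is /o/ (a rounded vowel), it takes -uv, giving *eouv*.
Since the last vowel of *ji* is /i/ (an unrounded vowel), it takes -ara, giving *jiara*.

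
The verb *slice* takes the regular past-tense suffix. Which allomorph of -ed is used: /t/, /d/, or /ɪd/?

The stem *slice* ends in a voiceless consonant other than /t/.
The -ed suffix is realized as /ɪd/ after /t, d/; as /t/ after other voiceless consonants; and as /d/ after other voiced sounds.
So -ed on *slice* is pronounced /t/.

/t/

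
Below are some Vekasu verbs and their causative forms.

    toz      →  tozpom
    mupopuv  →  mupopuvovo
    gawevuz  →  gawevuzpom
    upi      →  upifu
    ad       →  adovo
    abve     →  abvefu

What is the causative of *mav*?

mavovo

Looking at the final sound of each stem: -pom when the stem ends in a sibilant (*toz*, *gawevuz*); -ovo when the stem ends in a non-sibilant consonant (*mupopuv*, *ad*); -fu when the stem ends in a vowel (*upi*, *abve*).
The final sound of *mav* is /v/, which is a non-sibilant consonant, so the suffix is -ovo, giving *mavovo*.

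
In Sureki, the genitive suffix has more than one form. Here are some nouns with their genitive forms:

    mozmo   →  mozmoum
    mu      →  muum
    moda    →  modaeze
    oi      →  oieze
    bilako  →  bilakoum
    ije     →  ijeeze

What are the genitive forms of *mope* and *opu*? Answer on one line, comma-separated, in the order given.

mopeeze, opuum

The suffix is conditioned by the last vowel: -um when the last vowel of the stem is a rounded vowel (*mozmo*, *mu*, *bilako*); -eze when the last vowel of the stem is an unrounded vowel (*moda*, *oi*, *ije*).
Since the last vowel of *mope* is /e/ (an unrounded vowel), it takes -eze, giving *mopeeze*.
*opu* — last vowel /u/ (a rounded vowel) → -um → *opuum*.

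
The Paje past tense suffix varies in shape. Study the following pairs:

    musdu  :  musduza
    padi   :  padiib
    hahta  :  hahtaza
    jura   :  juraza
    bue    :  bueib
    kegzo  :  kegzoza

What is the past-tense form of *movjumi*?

movjumiib

Looking at the last vowel of each stem: -ib when the last vowel of the stem is a front vowel (*padi*, *bue*); -za when the last vowel of the stem is a back vowel (*musdu*, *hahta*, *jura*, *kegzo*).
Since the last vowel of *movjumi* is /i/ (a front vowel), it takes -ib, giving *movjumiib*.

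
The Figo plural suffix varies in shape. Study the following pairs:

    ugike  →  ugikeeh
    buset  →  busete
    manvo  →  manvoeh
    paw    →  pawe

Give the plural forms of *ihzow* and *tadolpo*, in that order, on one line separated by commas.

ihzowe, tadolpoeh

The suffix is conditioned by the final sound: -e when the stem ends in a consonant (*buset*, *paw*); -eh when the stem ends in a vowel (*ugike*, *manvo*).
*ihzow*: final sound = /w/, a consonant → -e → *ihzowe*.
The final sound of *tadolpo* is /o/, which is a vowel, so the suffix is -eh, giving *tadolpoeh*.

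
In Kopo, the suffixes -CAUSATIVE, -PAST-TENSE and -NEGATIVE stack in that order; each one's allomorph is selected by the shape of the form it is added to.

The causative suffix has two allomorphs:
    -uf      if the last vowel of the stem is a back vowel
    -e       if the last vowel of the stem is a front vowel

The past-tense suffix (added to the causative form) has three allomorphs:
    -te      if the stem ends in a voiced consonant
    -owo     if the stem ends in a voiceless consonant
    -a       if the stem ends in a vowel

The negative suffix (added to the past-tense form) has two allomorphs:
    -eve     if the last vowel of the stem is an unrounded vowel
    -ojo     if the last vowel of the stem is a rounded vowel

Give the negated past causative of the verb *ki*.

kieaeve

The last vowel of *ki* is /i/, which is a front vowel, so the causative suffix is -e, giving *kie*.
The final sound of the causative form *kie* is /e/, which is a vowel, so the past-tense suffix is -a, giving *kiea*.
The past-tense form *kiea*: last vowel = /a/, an unrounded vowel → -eve → *kieaeve*.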